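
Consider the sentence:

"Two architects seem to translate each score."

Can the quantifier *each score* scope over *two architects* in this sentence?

Yes

The matrix predicate is a raising verb, whose infinitival complement is not a scope island — *each score* can QR into the matrix clause.
With no island boundary between them, the object can take inverse scope over the subject via ordinary QR within the clause.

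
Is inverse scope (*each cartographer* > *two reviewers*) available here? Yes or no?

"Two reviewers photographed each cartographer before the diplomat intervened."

Yes

Neither queried DP is inside the adjunct, so the adjunct-island constraint does not apply.
With no island boundary between them, the object can take inverse scope over the subject via ordinary QR within the clause.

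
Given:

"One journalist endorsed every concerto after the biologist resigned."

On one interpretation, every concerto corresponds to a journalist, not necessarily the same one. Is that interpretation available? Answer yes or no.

The described interpretation is the *every concerto* > *one journalist* scoping.
Although there is an adjunct clause, *every concerto* is in the main clause, not inside the adjunct.
No island intervenes, so both surface and inverse scope are derivable.
Both orderings are possible: *one journalist* > *every concerto* and *every concerto* > *one journalist*.

Yes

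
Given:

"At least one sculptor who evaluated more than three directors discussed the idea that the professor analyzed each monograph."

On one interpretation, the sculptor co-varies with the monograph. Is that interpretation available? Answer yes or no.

No

The paraphrase describes the scope ordering *each monograph* > *at least one sculptor*.
*each monograph* is embedded in the complex NP *the idea that the professor analyzed each monograph*.
Noun-complement clauses are scope islands (the Complex NP Constraint): a quantifier inside one cannot scope into the matrix.
There is no licit LF on which *each monograph* c-commands *at least one sculptor*.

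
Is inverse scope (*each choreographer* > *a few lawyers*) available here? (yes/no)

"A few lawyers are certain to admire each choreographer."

Yes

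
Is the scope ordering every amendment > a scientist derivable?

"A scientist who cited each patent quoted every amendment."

Yes

*every amendment* sits in the matrix clause, not in the relative clause on *a scientist*.
With no island boundary between them, the object can take inverse scope over the subject via ordinary QR within the clause.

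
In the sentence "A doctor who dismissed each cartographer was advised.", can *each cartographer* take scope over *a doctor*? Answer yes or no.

Structurally, *each cartographer* is inside the relative clause *who dismissed each cartographer*.
Quantifiers inside a relative clause are trapped there; the RC boundary blocks QR.
The inverse ordering *each cartographer* > *a doctor* is therefore underivable.
(Only the surface reading survives: one fixed doctor with respect to all the relevant cartographers.)

No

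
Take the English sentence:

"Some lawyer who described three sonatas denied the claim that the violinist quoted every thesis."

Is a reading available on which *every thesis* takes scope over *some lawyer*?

Structurally, *every thesis* is inside the complex NP *the claim that the violinist quoted every thesis*.
Since the clause is the complement of a nominal head, the CNPC blocks scope extraction.
So *every thesis* cannot raise high enough to outscope *some lawyer*; only the surface ordering *some lawyer* > *every thesis* is available.

No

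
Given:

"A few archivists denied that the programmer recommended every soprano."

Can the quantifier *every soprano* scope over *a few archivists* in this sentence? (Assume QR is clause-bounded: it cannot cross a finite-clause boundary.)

*every soprano* is embedded in the finite complement clause *that the programmer recommended every soprano*.
Finite CP is the ceiling for QR here, by assumption.
The inverse ordering *every soprano* > *a few archivists* is therefore underivable.

No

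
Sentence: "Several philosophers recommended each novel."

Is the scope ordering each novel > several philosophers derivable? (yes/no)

Yes

*each novel* and *several philosophers* are in the same minimal clause.
QR within a single clause is free, so the lower quantifier may take scope over the higher one.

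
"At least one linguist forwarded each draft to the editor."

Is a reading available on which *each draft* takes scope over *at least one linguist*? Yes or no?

*each draft* and *at least one linguist* are in the same minimal clause.
No island intervenes, so both surface and inverse scope are derivable.

Yes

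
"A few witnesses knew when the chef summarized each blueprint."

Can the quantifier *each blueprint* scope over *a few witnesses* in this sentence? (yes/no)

*each blueprint* sits inside the embedded question *when the chef summarized each blueprint*.
The wh-island constraint blocks QR out of an embedded interrogative.
*each blueprint* is confined to the island and cannot take scope over *a few witnesses*.

No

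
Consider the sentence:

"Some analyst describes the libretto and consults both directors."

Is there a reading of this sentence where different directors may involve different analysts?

This is the *both directors* > *some analyst* reading.
*both directors* is embedded in one conjunct of the coordinate structure (*consults both directors*).
The Coordinate Structure Constraint blocks movement (including QR) out of a single conjunct.
*both directors* > *some analyst* would require crossing that boundary, which is illicit.
(Only the surface reading survives: one fixed analyst with respect to all the relevant directors.)

No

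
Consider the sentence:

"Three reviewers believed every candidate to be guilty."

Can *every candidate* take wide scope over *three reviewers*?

ECM infinitives lack a CP barrier, so *every candidate* can QR over the matrix subject *three reviewers*.
Since no island is crossed, the inverse ordering is licensed alongside surface scope.

Yes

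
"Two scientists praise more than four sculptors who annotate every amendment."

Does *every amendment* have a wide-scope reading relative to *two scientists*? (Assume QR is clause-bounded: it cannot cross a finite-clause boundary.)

The DP *every amendment* is contained in the relative clause *who annotate every amendment* modifying *more than four sculptors*.
Relative clauses block scope extraction: QR cannot target a position outside the modified NP.
So *every amendment* cannot raise to a position above *two scientists*.

No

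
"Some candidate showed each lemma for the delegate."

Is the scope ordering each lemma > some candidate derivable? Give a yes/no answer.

Yes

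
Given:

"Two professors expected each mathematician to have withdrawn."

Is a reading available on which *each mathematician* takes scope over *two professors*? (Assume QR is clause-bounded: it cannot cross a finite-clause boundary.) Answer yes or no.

This is an ECM construction: *each mathematician* is the infinitival subject, Case-marked by the matrix verb, and the infinitive is transparent for QR.
QR within a single clause is free, so the lower quantifier may take scope over the higher one.

Yes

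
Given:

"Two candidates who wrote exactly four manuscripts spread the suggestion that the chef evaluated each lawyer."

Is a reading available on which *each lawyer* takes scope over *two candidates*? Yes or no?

No

*each lawyer* sits inside the complex NP *the suggestion that the chef evaluated each lawyer*.
Noun-complement clauses are scope islands (the Complex NP Constraint): a quantifier inside one cannot scope into the matrix.
*each lawyer* > *two candidates* would require crossing that boundary, which is illicit.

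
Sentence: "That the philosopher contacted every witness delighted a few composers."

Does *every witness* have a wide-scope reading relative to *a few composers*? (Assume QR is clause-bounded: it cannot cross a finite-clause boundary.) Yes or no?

*every witness* sits inside the sentential subject *that the philosopher contacted every witness*.
Clausal subjects are scope islands; QR from inside the subject into the matrix is barred.
So the wide-scope reading for *every witness* is blocked.

No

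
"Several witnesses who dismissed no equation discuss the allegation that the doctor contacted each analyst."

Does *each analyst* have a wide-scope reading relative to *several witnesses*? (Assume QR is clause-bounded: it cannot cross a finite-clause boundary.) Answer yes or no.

The target quantifier *each analyst* is part of the complex NP *the allegation that the doctor contacted each analyst*.
Since the clause is the complement of a nominal head, the CNPC blocks scope extraction.
So the wide-scope reading for *each analyst* is blocked.

No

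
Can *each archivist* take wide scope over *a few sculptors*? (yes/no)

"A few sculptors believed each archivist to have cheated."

Yes

This is an ECM construction: *each archivist* is the infinitival subject, Case-marked by the matrix verb, and the infinitive is transparent for QR.
Ordinary QR to a clause-peripheral position gives the wide-scope LF for the lower DP.
The sentence is scopally ambiguous between *a few sculptors* > *each archivist* and *each archivist* > *a few sculptors*.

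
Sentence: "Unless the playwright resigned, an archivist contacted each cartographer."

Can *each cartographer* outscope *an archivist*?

Yes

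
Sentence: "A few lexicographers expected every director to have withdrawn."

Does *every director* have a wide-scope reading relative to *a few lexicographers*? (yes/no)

Yes

This is an ECM construction: *every director* is the infinitival subject, Case-marked by the matrix verb, and the infinitive is transparent for QR.
Nothing blocks QR of the lower DP to a position above the higher one, so inverse scope is available.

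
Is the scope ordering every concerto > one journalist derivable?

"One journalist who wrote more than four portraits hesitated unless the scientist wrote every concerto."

No

The target quantifier *every concerto* is part of the adjunct clause *unless the scientist wrote every concerto*.
Adjunct clauses are scope islands: a quantifier inside an adjunct cannot raise into the matrix clause.
Hence only narrow scope for *every concerto* (under *one journalist*) survives.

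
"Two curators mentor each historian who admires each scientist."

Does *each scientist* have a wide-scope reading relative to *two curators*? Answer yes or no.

No

The target quantifier *each scientist* is part of the relative clause *who admires each scientist* modifying *each historian*.
Relative clauses block scope extraction: QR cannot target a position outside the modified NP.
So *each scientist* cannot raise high enough to outscope *two curators*; only the surface ordering *two curators* > *each scientist* is available.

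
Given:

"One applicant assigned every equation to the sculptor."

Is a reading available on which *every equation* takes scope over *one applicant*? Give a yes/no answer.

*one applicant* and *every equation* are co-arguments of the matrix verb, with nothing but a clause-internal boundary between them.
Nothing blocks QR of the lower DP to a position above the higher one, so inverse scope is available.

Yes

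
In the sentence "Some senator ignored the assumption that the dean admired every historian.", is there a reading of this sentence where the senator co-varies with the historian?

No

The paraphrase describes the scope ordering *every historian* > *some senator*.
The DP *every historian* is contained in the complex NP *the assumption that the dean admired every historian*.
A that-clause complement to a noun is an island; QR cannot cross the NP boundary.
There is no licit LF on which *every historian* c-commands *some senator*.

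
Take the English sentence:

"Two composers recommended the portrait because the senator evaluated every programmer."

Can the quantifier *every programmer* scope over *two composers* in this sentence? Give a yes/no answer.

The target quantifier *every programmer* is part of the adjunct clause *because the senator evaluated every programmer*.
Adjuncts are opaque for quantifier raising; a quantifier in an adjunct stays inside it.
There is no licit LF on which *every programmer* c-commands *two composers*.

No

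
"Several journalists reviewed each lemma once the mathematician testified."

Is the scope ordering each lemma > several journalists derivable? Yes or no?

Yes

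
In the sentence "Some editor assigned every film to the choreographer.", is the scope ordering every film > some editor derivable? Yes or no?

*every film* and *some editor* are in the same minimal clause.
Since no island is crossed, the inverse ordering is licensed alongside surface scope.
So *every film* > *some editor* is among the available readings.

Yes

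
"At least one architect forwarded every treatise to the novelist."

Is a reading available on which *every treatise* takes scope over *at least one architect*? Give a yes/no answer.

Yes

*every treatise* is the matrix object and *at least one architect* the matrix subject; the two are clausemates.
Clause-internal QR can adjoin the lower DP above the subject, yielding the inverse reading.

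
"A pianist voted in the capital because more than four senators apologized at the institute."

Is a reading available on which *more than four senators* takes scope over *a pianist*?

No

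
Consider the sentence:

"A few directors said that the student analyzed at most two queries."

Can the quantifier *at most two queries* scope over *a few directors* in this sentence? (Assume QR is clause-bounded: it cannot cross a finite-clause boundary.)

No

*at most two queries* is embedded in the finite complement clause *that the student analyzed at most two queries*.
Finite CP is the ceiling for QR here, by assumption.
So the wide-scope reading for *at most two queries* is blocked.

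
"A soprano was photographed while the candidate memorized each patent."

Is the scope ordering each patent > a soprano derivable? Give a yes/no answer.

No

*each patent* is embedded in the adjunct clause *while the candidate memorized each patent*.
Scope out of an adjunct clause is unavailable: QR respects the adjunct-island constraint.
There is no licit LF on which *each patent* c-commands *a soprano*.
(Only the surface reading survives: one fixed soprano with respect to all the relevant patents.)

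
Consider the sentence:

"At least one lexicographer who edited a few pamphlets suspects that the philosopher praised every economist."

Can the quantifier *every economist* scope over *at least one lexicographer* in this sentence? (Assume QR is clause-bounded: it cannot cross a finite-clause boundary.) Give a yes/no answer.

*every economist* is embedded in the finite complement clause *that the philosopher praised every economist*.
Given the clause-boundedness assumption, QR cannot cross the finite CP into the matrix.
*every economist* > *at least one lexicographer* would require crossing that boundary, which is illicit.

No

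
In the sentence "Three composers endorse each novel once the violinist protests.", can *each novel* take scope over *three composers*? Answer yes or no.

*each novel* is a matrix argument; the adjunct is an island but the target quantifier is outside it.
Since no island is crossed, the inverse ordering is licensed alongside surface scope.

Yes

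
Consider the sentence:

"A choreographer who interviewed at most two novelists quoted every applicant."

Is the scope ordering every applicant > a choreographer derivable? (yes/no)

Yes

*every applicant* sits in the matrix clause, not in the relative clause on *a choreographer*.
Ordinary QR to a clause-peripheral position gives the wide-scope LF for the lower DP.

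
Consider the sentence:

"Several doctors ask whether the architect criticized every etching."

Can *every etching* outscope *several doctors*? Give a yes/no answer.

The DP *every etching* is contained in the embedded question *whether the architect criticized every etching*.
Embedded wh-clauses are opaque for QR, so the quantifier stays inside the question.
So the wide-scope reading for *every etching* is blocked.

No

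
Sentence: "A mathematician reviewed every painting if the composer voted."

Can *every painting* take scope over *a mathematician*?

Neither queried DP is inside the adjunct, so the adjunct-island constraint does not apply.
Since no island is crossed, the inverse ordering is licensed alongside surface scope.
The sentence is scopally ambiguous between *a mathematician* > *every painting* and *every painting* > *a mathematician*.

Yes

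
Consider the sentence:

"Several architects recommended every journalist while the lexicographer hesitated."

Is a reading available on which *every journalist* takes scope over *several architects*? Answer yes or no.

Yes

*every journalist* is a matrix argument; the adjunct is an island but the target quantifier is outside it.
Nothing blocks QR of the lower DP to a position above the higher one, so inverse scope is available.
Both orderings are possible: *several architects* > *every journalist* and *every journalist* > *several architects*.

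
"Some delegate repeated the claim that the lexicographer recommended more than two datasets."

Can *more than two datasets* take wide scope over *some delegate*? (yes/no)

No

The DP *more than two datasets* is contained in the complex NP *the claim that the lexicographer recommended more than two datasets*.
A that-clause complement to a noun is an island; QR cannot cross the NP boundary.
So *more than two datasets* cannot raise to a position above *some delegate*.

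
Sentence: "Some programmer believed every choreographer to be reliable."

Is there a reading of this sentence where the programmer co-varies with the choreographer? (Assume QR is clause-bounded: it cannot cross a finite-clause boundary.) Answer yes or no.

Yes

This is the *every choreographer* > *some programmer* reading.
The ECM infinitive is scope-transparent — *every choreographer* is free to raise above *some programmer*.
Clause-internal QR can adjoin the lower DP above the subject, yielding the inverse reading.
So *every choreographer* > *some programmer* is among the available readings.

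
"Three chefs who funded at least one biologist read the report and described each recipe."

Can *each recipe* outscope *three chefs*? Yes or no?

No

The target quantifier *each recipe* is part of one conjunct of the coordinate structure (*described each recipe*).
The Coordinate Structure Constraint blocks movement (including QR) out of a single conjunct.
*each recipe* is confined to the island and cannot take scope over *three chefs*.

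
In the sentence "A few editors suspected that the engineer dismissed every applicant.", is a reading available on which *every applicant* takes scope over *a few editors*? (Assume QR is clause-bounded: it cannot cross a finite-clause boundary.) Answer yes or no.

No

*every applicant* occurs within the finite complement clause *that the engineer dismissed every applicant*.
With QR restricted to its own tensed clause, the embedded quantifier cannot reach a matrix scope position.
*every applicant* is confined to the island and cannot take scope over *a few editors*.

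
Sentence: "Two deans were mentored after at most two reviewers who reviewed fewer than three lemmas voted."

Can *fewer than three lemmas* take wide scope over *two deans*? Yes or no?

*fewer than three lemmas* is embedded in the relative clause *who reviewed fewer than three lemmas*, which is itself inside the adjunct *after at most two reviewers who reviewed fewer than three lemmas voted*.
Even if one barrier were somehow void, the other would still block QR.
Hence only narrow scope for *fewer than three lemmas* (under *two deans*) survives.

No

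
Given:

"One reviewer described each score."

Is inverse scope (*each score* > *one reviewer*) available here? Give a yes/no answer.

*one reviewer* and *each score* are co-arguments of the matrix verb, with nothing but a clause-internal boundary between them.
QR within a single clause is free, so the lower quantifier may take scope over the higher one.

Yes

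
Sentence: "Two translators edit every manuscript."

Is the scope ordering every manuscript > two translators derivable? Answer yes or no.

*every manuscript* and *two translators* are in the same minimal clause.
Since no island is crossed, the inverse ordering is licensed alongside surface scope.

Yes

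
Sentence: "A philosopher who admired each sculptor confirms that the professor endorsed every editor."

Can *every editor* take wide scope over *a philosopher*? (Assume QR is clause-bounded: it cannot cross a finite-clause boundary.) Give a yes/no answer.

No

*every editor* sits inside the finite complement clause *that the professor endorsed every editor*.
Finite CP is the ceiling for QR here, by assumption.
So *every editor* cannot raise high enough to outscope *a philosopher*; only the surface ordering *a philosopher* > *every editor* is available.
(Only the surface reading survives: one fixed philosopher with respect to all the relevant editors.)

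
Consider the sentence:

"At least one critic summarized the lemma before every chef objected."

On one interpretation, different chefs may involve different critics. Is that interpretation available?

That reading corresponds to *every chef* > *at least one critic*.
*every chef* occurs within the adjunct clause *before every chef objected*.
Adjunct clauses are scope islands: a quantifier inside an adjunct cannot raise into the matrix clause.
So *every chef* cannot raise to a position above *at least one critic*.

No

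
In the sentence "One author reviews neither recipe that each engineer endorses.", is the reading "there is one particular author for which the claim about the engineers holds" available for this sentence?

Yes

This is the *one author* > *each engineer* reading.
Surface scope (*one author* > *each engineer*) is always derivable; islands only block QR, not in-situ interpretation.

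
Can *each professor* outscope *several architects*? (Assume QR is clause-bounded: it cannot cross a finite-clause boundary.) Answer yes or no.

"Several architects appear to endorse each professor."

Yes

The matrix predicate is a raising verb, whose infinitival complement is not a scope island — *each professor* can QR into the matrix clause.
QR within a single clause is free, so the lower quantifier may take scope over the higher one.
The sentence is scopally ambiguous between *several architects* > *each professor* and *each professor* > *several architects*.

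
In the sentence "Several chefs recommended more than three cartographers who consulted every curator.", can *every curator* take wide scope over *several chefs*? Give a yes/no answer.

*every curator* occurs within the relative clause *who consulted every curator* modifying *more than three cartographers*.
Relative clauses block scope extraction: QR cannot target a position outside the modified NP.
So *every curator* cannot raise high enough to outscope *several chefs*; only the surface ordering *several chefs* > *every curator* is available.

No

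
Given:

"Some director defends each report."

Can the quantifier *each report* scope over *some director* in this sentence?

Yes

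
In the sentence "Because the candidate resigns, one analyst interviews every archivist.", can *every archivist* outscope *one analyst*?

The adjunct island is irrelevant here — *every archivist* and *one analyst* are both in the matrix clause.
Clause-internal QR can adjoin the lower DP above the subject, yielding the inverse reading.

Yes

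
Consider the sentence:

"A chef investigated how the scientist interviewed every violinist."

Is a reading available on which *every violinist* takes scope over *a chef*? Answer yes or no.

No

*every violinist* is embedded in the embedded question *how the scientist interviewed every violinist*.
The wh-island constraint blocks QR out of an embedded interrogative.
So the wide-scope reading for *every violinist* is blocked.
(Only the surface reading survives: one fixed chef with respect to all the relevant violinists.)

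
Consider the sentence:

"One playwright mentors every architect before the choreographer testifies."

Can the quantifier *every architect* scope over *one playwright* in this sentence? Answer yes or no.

Yes

*every architect* is a matrix argument; the adjunct is an island but the target quantifier is outside it.
Clause-internal QR can adjoin the lower DP above the subject, yielding the inverse reading.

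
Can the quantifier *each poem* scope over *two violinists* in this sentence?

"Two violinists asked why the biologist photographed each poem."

*each poem* occurs within the embedded question *why the biologist photographed each poem*.
The wh-island constraint blocks QR out of an embedded interrogative.
There is no licit LF on which *each poem* c-commands *two violinists*.

No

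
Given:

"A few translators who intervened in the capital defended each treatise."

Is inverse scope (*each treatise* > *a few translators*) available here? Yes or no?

The RC *who intervened in the capital* is an island, but *each treatise* is not inside it — it is the matrix object, a clausemate of *a few translators*.
QR within a single clause is free, so the lower quantifier may take scope over the higher one.

Yes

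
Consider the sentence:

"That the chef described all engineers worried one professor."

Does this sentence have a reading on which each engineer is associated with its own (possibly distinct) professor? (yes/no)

No

This is the *all engineers* > *one professor* reading.
*all engineers* sits inside the sentential subject *that the chef described all engineers*.
The Sentential Subject Constraint rules out raising the quantifier out of the that-clause subject.
So *all engineers* cannot raise to a position above *one professor*.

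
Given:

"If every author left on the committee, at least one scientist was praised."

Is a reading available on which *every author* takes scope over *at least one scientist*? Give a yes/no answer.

Structurally, *every author* is inside the adjunct clause *if every author left on the committee*.
Scope out of an adjunct clause is unavailable: QR respects the adjunct-island constraint.
*every author* is confined to the island and cannot take scope over *at least one scientist*.

No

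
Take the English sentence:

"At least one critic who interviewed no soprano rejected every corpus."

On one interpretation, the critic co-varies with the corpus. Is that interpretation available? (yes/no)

Yes

The paraphrase describes the scope ordering *every corpus* > *at least one critic*.
Although the sentence contains a relative clause (*who interviewed no soprano*), *every corpus* is outside it, in the matrix VP.
With no island boundary between them, the object can take inverse scope over the subject via ordinary QR within the clause.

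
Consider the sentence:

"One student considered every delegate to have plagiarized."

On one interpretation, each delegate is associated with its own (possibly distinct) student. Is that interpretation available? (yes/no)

That reading corresponds to *every delegate* > *one student*.
*every delegate* is the subject of an ECM infinitive — the infinitival complement of an ECM verb is not a scope island, so *every delegate* can raise into the matrix clause.
Nothing blocks QR of the lower DP to a position above the higher one, so inverse scope is available.
Both orderings are possible: *one student* > *every delegate* and *every delegate* > *one student*.

Yes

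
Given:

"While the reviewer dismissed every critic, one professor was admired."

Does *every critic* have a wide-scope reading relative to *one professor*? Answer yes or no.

The target quantifier *every critic* is part of the adjunct clause *while the reviewer dismissed every critic*.
Adjunct clauses are scope islands: a quantifier inside an adjunct cannot raise into the matrix clause.
*every critic* > *one professor* would require crossing that boundary, which is illicit.

No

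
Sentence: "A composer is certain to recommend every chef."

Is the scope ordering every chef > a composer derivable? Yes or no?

The matrix predicate is a raising verb, whose infinitival complement is not a scope island — *every chef* can QR into the matrix clause.
QR within a single clause is free, so the lower quantifier may take scope over the higher one.

Yes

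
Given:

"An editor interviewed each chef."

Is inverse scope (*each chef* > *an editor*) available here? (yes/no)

Yes

Both DPs are arguments of the same predicate; there is no clause or island boundary between them.
QR within a single clause is free, so the lower quantifier may take scope over the higher one.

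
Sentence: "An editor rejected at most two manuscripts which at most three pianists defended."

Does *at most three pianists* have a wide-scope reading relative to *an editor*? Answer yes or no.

No

*at most three pianists* is embedded in the relative clause *which at most three pianists defended* modifying *at most two manuscripts*.
Relative clauses are scope islands: a quantifier cannot QR out of a relative clause to take scope in the matrix clause.
The inverse ordering *at most three pianists* > *an editor* is therefore underivable.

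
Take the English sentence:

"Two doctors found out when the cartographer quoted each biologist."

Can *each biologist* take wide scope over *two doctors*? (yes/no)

No

Structurally, *each biologist* is inside the embedded question *when the cartographer quoted each biologist*.
Embedded questions are wh-islands: a quantifier inside an indirect question cannot QR into the matrix clause.
*each biologist* is confined to the island and cannot take scope over *two doctors*.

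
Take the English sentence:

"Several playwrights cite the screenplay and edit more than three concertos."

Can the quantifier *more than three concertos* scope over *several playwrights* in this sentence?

No

*more than three concertos* sits inside one conjunct of the coordinate structure (*edit more than three concertos*).
The Coordinate Structure Constraint blocks movement (including QR) out of a single conjunct.
So *more than three concertos* cannot raise to a position above *several playwrights*.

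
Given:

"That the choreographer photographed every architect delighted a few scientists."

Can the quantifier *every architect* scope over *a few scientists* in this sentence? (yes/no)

No

*every architect* sits inside the sentential subject *that the choreographer photographed every architect*.
The subject-island constraint blocks QR out of a clausal subject.
So *every architect* cannot raise to a position above *a few scientists*.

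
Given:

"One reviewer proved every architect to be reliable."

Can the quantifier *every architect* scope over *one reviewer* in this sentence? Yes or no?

The ECM infinitive is scope-transparent — *every architect* is free to raise above *one reviewer*.
Ordinary QR to a clause-peripheral position gives the wide-scope LF for the lower DP.

Yes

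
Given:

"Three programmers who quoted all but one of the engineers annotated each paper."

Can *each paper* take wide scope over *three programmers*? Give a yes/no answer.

Yes

The relative clause *who quoted all but one of the engineers* modifies *three programmers*, but *each paper* is not inside that relative clause — it is an argument of the matrix verb.
No island intervenes, so both surface and inverse scope are derivable.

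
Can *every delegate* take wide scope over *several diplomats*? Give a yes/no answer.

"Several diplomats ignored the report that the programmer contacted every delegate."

No

*every delegate* sits inside the complex NP *the report that the programmer contacted every delegate*.
A that-clause complement to a noun is an island; QR cannot cross the NP boundary.
There is no licit LF on which *every delegate* c-commands *several diplomats*.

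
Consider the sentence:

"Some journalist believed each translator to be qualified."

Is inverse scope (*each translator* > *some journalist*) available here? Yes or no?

Yes

This is an ECM construction: *each translator* is the infinitival subject, Case-marked by the matrix verb, and the infinitive is transparent for QR.
No island intervenes, so both surface and inverse scope are derivable.
The sentence is scopally ambiguous between *some journalist* > *each translator* and *each translator* > *some journalist*.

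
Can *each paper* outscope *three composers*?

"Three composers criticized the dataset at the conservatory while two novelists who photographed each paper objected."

The target quantifier *each paper* is part of the relative clause *who photographed each paper*, which is itself inside the adjunct *while two novelists who photographed each paper objected*.
Two island boundaries intervene — the relative clause and the adjunct. Either alone would block QR.
*each paper* > *three composers* would require crossing that boundary, which is illicit.

No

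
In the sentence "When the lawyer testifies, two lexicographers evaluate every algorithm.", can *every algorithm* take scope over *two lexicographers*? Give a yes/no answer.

Yes

Neither queried DP is inside the adjunct, so the adjunct-island constraint does not apply.
Nothing blocks QR of the lower DP to a position above the higher one, so inverse scope is available.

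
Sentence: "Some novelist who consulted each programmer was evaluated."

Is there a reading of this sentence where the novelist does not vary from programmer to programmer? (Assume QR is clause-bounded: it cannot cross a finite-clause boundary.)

The described interpretation is the *some novelist* > *each programmer* scoping.
That is the surface-scope ordering, which is always one of the available readings — island constraints only ever restrict inverse scope.

Yes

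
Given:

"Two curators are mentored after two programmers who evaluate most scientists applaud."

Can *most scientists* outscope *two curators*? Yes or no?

The target quantifier *most scientists* is part of the relative clause *who evaluate most scientists*, which is itself inside the adjunct *after two programmers who evaluate most scientists applaud*.
The quantifier would have to escape first the RC and then the adjunct — two independent island violations.
So the wide-scope reading for *most scientists* is blocked.

No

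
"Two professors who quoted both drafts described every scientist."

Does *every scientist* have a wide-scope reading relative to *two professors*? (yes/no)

Yes

The relative clause *who quoted both drafts* modifies *two professors*, but *every scientist* is not inside that relative clause — it is an argument of the matrix verb.
Since no island is crossed, the inverse ordering is licensed alongside surface scope.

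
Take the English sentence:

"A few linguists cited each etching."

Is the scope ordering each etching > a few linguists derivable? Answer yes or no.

Yes

*each etching* and *a few linguists* are in the same minimal clause.
QR within a single clause is free, so the lower quantifier may take scope over the higher one.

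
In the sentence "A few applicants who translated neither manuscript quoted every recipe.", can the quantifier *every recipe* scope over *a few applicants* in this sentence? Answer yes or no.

Yes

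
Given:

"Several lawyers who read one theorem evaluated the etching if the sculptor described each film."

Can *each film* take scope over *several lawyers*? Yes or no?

No

The DP *each film* is contained in the adjunct clause *if the sculptor described each film*.
The adjunct-island constraint bars QR out of an adverbial clause.
Hence only narrow scope for *each film* (under *several lawyers*) survives.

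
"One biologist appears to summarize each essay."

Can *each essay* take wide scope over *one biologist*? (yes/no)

Raising constructions are monoclausal for scope purposes; *each essay* is not separated from *one biologist* by any island.
With no island boundary between them, the object can take inverse scope over the subject via ordinary QR within the clause.
Both orderings are possible: *one biologist* > *each essay* and *each essay* > *one biologist*.

Yes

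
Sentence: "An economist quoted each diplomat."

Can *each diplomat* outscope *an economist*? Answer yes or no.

*each diplomat* and *an economist* are in the same minimal clause.
With no island boundary between them, the object can take inverse scope over the subject via ordinary QR within the clause.

Yes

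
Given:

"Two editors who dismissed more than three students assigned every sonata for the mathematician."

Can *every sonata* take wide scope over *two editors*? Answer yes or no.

Yes

*every sonata* is a matrix argument; only *two editors* is modified by the relative clause *who dismissed more than three students*, so the RC island is irrelevant to the target quantifier.
No island intervenes, so both surface and inverse scope are derivable.
So *every sonata* > *two editors* is among the available readings.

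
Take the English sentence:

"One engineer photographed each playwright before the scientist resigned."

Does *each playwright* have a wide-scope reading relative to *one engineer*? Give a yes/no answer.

The adjunct island is irrelevant here — *each playwright* and *one engineer* are both in the matrix clause.
Ordinary QR to a clause-peripheral position gives the wide-scope LF for the lower DP.

Yes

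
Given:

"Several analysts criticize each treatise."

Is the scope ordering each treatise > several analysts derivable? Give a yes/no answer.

Yes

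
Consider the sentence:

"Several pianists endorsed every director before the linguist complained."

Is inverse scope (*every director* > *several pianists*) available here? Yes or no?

Yes

The adjunct island is irrelevant here — *every director* and *several pianists* are both in the matrix clause.
Ordinary QR to a clause-peripheral position gives the wide-scope LF for the lower DP.
So *every director* > *several pianists* is among the available readings.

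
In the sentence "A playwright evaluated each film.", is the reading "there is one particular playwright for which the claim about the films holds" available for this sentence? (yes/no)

The described interpretation is the *a playwright* > *each film* scoping.
Nothing needs to raise for *a playwright* > *each film*, so no island constraint is at stake.

Yes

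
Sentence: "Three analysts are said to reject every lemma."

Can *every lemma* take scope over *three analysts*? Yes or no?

Infinitival complements of raising predicates do not block QR; *every lemma* and *three analysts* are effectively clausemates.
No island intervenes, so both surface and inverse scope are derivable.
Both orderings are possible: *three analysts* > *every lemma* and *every lemma* > *three analysts*.

Yes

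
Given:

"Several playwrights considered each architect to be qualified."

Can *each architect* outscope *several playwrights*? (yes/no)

Yes

This is an ECM construction: *each architect* is the infinitival subject, Case-marked by the matrix verb, and the infinitive is transparent for QR.
Clause-internal QR can adjoin the lower DP above the subject, yielding the inverse reading.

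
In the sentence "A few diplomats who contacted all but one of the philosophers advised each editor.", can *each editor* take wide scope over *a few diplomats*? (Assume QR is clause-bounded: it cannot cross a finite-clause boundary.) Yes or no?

Yes

*each editor* is a matrix argument; only *a few diplomats* is modified by the relative clause *who contacted all but one of the philosophers*, so the RC island is irrelevant to the target quantifier.
Nothing blocks QR of the lower DP to a position above the higher one, so inverse scope is available.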